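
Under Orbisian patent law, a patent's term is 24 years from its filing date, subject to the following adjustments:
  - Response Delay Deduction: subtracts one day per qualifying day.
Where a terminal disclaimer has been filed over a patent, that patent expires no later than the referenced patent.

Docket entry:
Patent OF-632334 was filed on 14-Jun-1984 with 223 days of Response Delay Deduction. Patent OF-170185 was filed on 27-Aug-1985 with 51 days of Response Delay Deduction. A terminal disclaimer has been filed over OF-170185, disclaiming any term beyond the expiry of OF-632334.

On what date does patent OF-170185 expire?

2007-11-04

Natural term of OF-170185:
  Base: filing + 24 years → 27 August 2009.
  Response Delay Deduction: −51 days → 7 July 2009.
Expiry of referenced patent OF-632334:
  Base: filing + 24 years → 14 June 2008.
  Response Delay Deduction: −223 days → 4 November 2007.
Terminal disclaimer: OF-170185 expires on the earlier of 7 July 2009 and 4 November 2007.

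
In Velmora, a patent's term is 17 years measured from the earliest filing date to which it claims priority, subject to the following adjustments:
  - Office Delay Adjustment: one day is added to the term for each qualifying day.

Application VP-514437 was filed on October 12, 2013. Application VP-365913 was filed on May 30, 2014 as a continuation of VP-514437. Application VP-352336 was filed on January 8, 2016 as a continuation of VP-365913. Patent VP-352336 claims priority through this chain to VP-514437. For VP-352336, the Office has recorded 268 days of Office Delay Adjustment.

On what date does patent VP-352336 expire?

Earliest priority filing: 12 October 2013.
Base term: 12 October 2013 + 17 years → 12 October 2030.
Office Delay Adjustment: +268 days → 7 July 2031.

July 7, 2031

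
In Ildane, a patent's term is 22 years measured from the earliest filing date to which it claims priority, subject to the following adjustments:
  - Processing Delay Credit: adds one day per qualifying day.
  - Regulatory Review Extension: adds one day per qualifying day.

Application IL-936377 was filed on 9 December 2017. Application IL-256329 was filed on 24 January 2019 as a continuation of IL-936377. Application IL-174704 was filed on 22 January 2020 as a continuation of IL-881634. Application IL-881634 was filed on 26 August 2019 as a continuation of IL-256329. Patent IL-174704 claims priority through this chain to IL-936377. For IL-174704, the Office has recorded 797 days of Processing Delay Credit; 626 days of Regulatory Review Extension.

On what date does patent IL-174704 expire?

2043-11-01

Earliest priority filing: 9 December 2017.
Base term: 9 December 2017 + 22 years → 9 December 2039.
Processing Delay Credit: +797 days → 13 February 2042.
Regulatory Review Extension: +626 days → 1 November 2043.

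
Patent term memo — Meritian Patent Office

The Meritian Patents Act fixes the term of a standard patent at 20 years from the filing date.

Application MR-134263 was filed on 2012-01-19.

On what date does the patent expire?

Filing date + 20 years → 19 January 2032.

January 19, 2032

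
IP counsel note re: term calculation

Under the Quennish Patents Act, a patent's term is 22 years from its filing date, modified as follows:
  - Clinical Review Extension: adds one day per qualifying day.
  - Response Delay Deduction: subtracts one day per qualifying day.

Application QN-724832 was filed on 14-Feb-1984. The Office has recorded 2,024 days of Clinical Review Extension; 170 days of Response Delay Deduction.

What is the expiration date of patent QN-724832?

2011-03-14

Base term: filing date + 22 years → 14 February 2006.
Clinical Review Extension: +2024 days → 31 August 2011.
Response Delay Deduction: −170 days → 14 March 2011.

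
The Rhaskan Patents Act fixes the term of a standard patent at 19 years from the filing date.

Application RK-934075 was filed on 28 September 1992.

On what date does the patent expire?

Filing date + 19 years → 28 September 2011.

2011-09-28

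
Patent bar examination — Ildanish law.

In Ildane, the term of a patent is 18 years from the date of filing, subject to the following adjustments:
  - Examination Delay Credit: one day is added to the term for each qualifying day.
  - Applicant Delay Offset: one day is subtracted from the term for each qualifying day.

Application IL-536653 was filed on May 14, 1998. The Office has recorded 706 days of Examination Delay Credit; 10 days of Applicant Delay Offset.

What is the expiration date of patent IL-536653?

April 10, 2018

Base term: filing date + 18 years → 14 May 2016.
Examination Delay Credit: +706 days → 20 April 2018.
Applicant Delay Offset: −10 days → 10 April 2018.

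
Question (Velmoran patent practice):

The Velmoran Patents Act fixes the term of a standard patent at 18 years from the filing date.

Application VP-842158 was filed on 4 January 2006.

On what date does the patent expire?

Filing date + 18 years → 4 January 2024.

2024-01-04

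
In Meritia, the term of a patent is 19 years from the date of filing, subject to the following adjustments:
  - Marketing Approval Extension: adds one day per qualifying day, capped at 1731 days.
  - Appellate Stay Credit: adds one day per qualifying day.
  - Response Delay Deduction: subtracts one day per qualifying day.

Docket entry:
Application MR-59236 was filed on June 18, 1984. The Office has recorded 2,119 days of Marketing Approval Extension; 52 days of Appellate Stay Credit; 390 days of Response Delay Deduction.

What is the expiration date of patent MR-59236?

Base term: filing date + 19 years → 18 June 2003.
Marketing Approval Extension: 2119 days claimed exceeds the 1731-day cap, so +1731 days → 14 March 2008.
Appellate Stay Credit: +52 days → 5 May 2008.
Response Delay Deduction: −390 days → 11 April 2007.

2007-04-11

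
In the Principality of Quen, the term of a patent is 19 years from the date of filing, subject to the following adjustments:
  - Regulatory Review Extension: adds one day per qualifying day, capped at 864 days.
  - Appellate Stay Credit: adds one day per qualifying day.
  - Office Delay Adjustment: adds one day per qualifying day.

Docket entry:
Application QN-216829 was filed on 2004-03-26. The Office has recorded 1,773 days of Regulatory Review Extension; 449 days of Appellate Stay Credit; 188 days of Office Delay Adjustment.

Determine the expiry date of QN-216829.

Base term: filing date + 19 years → 26 March 2023.
Regulatory Review Extension: 1773 days claimed exceeds the 864-day cap, so +864 days → 6 August 2025.
Appellate Stay Credit: +449 days → 29 October 2026.
Office Delay Adjustment: +188 days → 5 May 2027.

2027-05-05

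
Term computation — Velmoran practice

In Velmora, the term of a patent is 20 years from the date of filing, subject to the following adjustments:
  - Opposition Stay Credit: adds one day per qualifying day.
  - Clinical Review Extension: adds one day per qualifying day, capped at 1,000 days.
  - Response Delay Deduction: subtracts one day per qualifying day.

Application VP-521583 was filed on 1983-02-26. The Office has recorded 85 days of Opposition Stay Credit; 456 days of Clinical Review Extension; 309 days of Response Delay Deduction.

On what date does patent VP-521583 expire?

October 16, 2003

Base term: filing date + 20 years → 26 February 2003.
Opposition Stay Credit: +85 days → 22 May 2003.
Clinical Review Extension: 456 days (within the 1000-day cap) → +456 days → 20 August 2004.
Response Delay Deduction: −309 days → 16 October 2003.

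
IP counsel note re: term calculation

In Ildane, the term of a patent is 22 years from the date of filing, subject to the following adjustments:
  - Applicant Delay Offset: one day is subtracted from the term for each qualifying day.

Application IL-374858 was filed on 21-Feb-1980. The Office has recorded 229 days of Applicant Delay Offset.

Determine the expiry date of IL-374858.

2001-07-07

Base term: filing date + 22 years → 21 February 2002.
Applicant Delay Offset: −229 days → 7 July 2001.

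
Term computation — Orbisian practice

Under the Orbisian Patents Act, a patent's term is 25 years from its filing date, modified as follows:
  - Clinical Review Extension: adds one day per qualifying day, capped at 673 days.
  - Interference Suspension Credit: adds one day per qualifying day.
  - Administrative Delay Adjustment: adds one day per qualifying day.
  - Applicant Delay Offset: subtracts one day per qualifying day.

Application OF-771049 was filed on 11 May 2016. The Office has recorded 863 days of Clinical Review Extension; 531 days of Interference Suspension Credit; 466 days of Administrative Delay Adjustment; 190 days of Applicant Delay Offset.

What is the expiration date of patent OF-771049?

May 30, 2045

Base term: filing date + 25 years → 11 May 2041.
Clinical Review Extension: 863 days claimed exceeds the 673-day cap, so +673 days → 15 March 2043.
Interference Suspension Credit: +531 days → 27 August 2044.
Administrative Delay Adjustment: +466 days → 6 December 2045.
Applicant Delay Offset: −190 days → 30 May 2045.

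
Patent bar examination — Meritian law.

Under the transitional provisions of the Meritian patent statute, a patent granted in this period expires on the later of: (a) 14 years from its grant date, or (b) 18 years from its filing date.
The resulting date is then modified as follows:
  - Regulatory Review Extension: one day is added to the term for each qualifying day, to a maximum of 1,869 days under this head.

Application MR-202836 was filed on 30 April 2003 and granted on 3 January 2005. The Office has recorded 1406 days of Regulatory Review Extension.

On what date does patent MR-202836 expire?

(a) grant + 14 years → 3 January 2019.
(b) filing + 18 years → 30 April 2021.
Later of the two: 30 April 2021.
Regulatory Review Extension: 1406 days (within the 1869-day cap) → +1406 days → 6 March 2025.

March 6, 2025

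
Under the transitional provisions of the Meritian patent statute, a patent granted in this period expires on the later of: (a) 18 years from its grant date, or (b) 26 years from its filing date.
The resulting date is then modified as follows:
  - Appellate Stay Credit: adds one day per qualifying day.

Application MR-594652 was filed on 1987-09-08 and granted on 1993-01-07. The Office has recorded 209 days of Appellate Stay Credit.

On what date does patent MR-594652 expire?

April 5, 2014

(a) grant + 18 years → 7 January 2011.
(b) filing + 26 years → 8 September 2013.
Later of the two: 8 September 2013.
Appellate Stay Credit: +209 days → 5 April 2014.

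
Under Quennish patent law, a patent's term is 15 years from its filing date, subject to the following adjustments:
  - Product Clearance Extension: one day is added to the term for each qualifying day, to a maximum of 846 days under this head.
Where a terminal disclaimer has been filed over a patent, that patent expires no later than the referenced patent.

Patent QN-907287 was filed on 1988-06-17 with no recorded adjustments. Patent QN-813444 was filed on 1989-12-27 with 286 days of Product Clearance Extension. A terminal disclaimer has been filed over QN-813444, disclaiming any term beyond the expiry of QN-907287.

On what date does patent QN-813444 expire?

2003-06-17

Natural term of QN-813444:
  Base: filing + 15 years → 27 December 2004.
  Product Clearance Extension: 286 days (within the 846-day cap) → +286 days → 9 October 2005.
Expiry of referenced patent QN-907287:
  Base: filing + 15 years → 17 June 2003.
Terminal disclaimer: QN-813444 expires on the earlier of 9 October 2005 and 17 June 2003.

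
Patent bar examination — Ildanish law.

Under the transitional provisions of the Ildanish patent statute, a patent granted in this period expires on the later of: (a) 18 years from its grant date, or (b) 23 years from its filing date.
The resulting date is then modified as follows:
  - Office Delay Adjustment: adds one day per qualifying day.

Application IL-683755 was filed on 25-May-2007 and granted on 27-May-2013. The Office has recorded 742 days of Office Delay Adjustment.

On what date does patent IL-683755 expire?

2033-06-07

(a) grant + 18 years → 27 May 2031.
(b) filing + 23 years → 25 May 2030.
Later of the two: 27 May 2031.
Office Delay Adjustment: +742 days → 7 June 2033.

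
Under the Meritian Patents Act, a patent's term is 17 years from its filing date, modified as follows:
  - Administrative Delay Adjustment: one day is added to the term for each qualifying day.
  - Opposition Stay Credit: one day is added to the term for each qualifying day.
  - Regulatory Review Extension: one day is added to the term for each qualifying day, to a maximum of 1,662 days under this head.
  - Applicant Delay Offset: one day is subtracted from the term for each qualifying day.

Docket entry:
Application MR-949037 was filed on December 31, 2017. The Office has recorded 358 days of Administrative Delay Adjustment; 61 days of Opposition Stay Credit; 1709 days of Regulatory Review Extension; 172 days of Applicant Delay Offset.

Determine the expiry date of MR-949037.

Base term: filing date + 17 years → 31 December 2034.
Administrative Delay Adjustment: +358 days → 24 December 2035.
Opposition Stay Credit: +61 days → 23 February 2036.
Regulatory Review Extension: 1709 days claimed exceeds the 1662-day cap, so +1662 days → 11 September 2040.
Applicant Delay Offset: −172 days → 23 March 2040.

March 23, 2040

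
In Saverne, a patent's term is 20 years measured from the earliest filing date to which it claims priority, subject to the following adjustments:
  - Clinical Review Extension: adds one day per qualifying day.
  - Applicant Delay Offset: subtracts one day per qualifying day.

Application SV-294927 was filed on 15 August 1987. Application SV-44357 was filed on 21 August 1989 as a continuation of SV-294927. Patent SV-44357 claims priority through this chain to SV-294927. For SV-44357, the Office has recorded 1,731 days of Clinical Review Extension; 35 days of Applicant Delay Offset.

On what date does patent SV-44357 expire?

Earliest priority filing: 15 August 1987.
Base term: 15 August 1987 + 20 years → 15 August 2007.
Clinical Review Extension: +1731 days → 11 May 2012.
Applicant Delay Offset: −35 days → 6 April 2012.

April 6, 2012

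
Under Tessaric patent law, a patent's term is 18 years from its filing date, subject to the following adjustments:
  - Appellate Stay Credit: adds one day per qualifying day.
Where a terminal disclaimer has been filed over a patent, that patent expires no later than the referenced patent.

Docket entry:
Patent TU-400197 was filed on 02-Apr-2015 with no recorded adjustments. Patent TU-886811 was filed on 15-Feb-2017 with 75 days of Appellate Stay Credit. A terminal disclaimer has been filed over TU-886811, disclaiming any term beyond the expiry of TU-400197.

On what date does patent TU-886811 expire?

2033-04-02

Natural term of TU-886811:
  Base: filing + 18 years → 15 February 2035.
  Appellate Stay Credit: +75 days → 1 May 2035.
Expiry of referenced patent TU-400197:
  Base: filing + 18 years → 2 April 2033.
Terminal disclaimer: TU-886811 expires on the earlier of 1 May 2035 and 2 April 2033.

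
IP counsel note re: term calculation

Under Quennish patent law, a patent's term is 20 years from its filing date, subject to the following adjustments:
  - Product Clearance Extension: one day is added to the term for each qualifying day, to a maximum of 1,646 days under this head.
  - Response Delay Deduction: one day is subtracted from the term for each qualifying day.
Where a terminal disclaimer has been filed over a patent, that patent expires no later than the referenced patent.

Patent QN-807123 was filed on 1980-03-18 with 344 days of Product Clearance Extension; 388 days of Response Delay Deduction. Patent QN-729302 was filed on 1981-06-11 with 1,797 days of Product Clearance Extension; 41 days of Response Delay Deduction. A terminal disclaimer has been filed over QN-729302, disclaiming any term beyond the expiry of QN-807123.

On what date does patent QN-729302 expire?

February 3, 2000

Natural term of QN-729302:
  Base: filing + 20 years → 11 June 2001.
  Product Clearance Extension: 1797 days claimed exceeds the 1646-day cap, so +1646 days → 13 December 2005.
  Response Delay Deduction: −41 days → 2 November 2005.
Expiry of referenced patent QN-807123:
  Base: filing + 20 years → 18 March 2000.
  Product Clearance Extension: 344 days (within the 1646-day cap) → +344 days → 25 February 2001.
  Response Delay Deduction: −388 days → 3 February 2000.
Terminal disclaimer: QN-729302 expires on the earlier of 2 November 2005 and 3 February 2000.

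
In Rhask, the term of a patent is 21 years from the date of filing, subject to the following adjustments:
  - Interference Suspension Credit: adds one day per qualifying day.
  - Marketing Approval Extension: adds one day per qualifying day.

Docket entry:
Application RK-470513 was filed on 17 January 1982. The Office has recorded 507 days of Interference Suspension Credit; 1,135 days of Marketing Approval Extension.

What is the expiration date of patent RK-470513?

2007-07-17

Base term: filing date + 21 years → 17 January 2003.
Interference Suspension Credit: +507 days → 7 June 2004.
Marketing Approval Extension: +1135 days → 17 July 2007.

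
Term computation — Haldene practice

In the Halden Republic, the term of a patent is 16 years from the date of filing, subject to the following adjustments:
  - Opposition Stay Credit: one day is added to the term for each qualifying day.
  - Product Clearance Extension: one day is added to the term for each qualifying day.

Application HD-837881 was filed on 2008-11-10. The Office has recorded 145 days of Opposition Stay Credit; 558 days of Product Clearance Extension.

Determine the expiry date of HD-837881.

2026-10-14

Base term: filing date + 16 years → 10 November 2024.
Opposition Stay Credit: +145 days → 4 April 2025.
Product Clearance Extension: +558 days → 14 October 2026.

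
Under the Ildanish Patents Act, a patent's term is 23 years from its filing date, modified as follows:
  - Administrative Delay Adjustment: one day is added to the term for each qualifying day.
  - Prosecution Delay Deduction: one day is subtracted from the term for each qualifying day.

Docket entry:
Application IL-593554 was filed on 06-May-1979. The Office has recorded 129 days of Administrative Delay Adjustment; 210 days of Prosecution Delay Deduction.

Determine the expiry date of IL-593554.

Base term: filing date + 23 years → 6 May 2002.
Administrative Delay Adjustment: +129 days → 12 September 2002.
Prosecution Delay Deduction: −210 days → 14 February 2002.

2002-02-14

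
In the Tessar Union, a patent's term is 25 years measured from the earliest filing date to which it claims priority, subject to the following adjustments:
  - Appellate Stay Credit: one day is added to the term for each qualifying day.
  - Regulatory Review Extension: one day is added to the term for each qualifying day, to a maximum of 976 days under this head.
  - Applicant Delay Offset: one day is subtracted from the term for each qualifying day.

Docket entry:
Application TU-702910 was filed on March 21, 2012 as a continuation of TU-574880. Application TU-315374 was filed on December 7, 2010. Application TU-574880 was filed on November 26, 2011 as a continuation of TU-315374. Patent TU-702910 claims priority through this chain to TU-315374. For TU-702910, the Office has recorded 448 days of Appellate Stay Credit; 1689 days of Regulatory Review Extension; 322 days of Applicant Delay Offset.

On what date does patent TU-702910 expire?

2038-12-13

Earliest priority filing: 7 December 2010.
Base term: 7 December 2010 + 25 years → 7 December 2035.
Appellate Stay Credit: +448 days → 27 February 2037.
Regulatory Review Extension: 1689 days claimed exceeds the 976-day cap, so +976 days → 31 October 2039.
Applicant Delay Offset: −322 days → 13 December 2038.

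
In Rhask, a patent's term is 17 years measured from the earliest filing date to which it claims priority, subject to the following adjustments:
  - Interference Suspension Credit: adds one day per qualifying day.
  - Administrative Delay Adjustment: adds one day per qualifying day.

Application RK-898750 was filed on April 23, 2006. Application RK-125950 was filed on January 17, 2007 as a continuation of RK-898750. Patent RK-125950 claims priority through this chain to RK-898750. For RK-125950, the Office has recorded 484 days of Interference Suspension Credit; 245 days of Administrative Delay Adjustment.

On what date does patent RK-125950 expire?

Earliest priority filing: 23 April 2006.
Base term: 23 April 2006 + 17 years → 23 April 2023.
Interference Suspension Credit: +484 days → 19 August 2024.
Administrative Delay Adjustment: +245 days → 21 April 2025.

April 21, 2025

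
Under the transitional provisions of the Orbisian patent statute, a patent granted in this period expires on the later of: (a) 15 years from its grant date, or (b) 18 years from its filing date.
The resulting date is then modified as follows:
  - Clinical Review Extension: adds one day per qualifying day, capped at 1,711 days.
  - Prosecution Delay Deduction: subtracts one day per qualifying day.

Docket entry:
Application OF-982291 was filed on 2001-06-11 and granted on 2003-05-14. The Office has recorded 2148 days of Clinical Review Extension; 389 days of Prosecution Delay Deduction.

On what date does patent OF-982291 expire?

(a) grant + 15 years → 14 May 2018.
(b) filing + 18 years → 11 June 2019.
Later of the two: 11 June 2019.
Clinical Review Extension: 2148 days claimed exceeds the 1711-day cap, so +1711 days → 16 February 2024.
Prosecution Delay Deduction: −389 days → 23 January 2023.

2023-01-23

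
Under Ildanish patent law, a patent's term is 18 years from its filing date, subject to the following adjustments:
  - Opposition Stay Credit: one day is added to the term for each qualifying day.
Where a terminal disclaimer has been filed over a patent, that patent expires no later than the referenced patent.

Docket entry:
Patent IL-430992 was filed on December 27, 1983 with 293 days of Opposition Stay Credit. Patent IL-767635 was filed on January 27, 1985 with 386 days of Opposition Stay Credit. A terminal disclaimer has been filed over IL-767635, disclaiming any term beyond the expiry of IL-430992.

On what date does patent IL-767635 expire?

Natural term of IL-767635:
  Base: filing + 18 years → 27 January 2003.
  Opposition Stay Credit: +386 days → 17 February 2004.
Expiry of referenced patent IL-430992:
  Base: filing + 18 years → 27 December 2001.
  Opposition Stay Credit: +293 days → 16 October 2002.
Terminal disclaimer: IL-767635 expires on the earlier of 17 February 2004 and 16 October 2002.

October 16, 2002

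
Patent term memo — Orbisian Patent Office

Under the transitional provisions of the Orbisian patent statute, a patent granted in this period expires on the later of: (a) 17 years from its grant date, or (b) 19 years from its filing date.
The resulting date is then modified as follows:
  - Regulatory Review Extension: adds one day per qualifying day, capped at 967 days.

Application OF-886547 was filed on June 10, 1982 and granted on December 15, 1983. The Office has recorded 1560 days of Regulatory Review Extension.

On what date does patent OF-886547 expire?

(a) grant + 17 years → 15 December 2000.
(b) filing + 19 years → 10 June 2001.
Later of the two: 10 June 2001.
Regulatory Review Extension: 1560 days claimed exceeds the 967-day cap, so +967 days → 2 February 2004.

2004-02-02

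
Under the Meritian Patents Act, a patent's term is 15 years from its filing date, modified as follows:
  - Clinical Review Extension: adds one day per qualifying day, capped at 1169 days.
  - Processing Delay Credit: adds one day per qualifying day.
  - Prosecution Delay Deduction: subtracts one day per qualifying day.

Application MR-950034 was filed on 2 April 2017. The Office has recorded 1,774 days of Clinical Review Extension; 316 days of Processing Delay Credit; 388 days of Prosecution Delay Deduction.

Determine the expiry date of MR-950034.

April 4, 2035

Base term: filing date + 15 years → 2 April 2032.
Clinical Review Extension: 1774 days claimed exceeds the 1169-day cap, so +1169 days → 15 June 2035.
Processing Delay Credit: +316 days → 26 April 2036.
Prosecution Delay Deduction: −388 days → 4 April 2035.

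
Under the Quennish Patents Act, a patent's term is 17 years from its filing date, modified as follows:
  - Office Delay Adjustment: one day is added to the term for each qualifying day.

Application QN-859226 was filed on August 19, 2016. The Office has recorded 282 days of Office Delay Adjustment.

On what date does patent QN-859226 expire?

Base term: filing date + 17 years → 19 August 2033.
Office Delay Adjustment: +282 days → 28 May 2034.

2034-05-28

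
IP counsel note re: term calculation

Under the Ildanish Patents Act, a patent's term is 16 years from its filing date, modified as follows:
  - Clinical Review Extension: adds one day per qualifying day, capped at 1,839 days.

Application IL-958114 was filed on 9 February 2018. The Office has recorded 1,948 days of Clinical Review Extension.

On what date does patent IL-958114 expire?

2039-02-22

Base term: filing date + 16 years → 9 February 2034.
Clinical Review Extension: 1948 days claimed exceeds the 1839-day cap, so +1839 days → 22 February 2039.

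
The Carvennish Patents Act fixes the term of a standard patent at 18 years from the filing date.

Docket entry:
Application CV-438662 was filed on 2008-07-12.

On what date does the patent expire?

July 12, 2026

Filing date + 18 years → 12 July 2026.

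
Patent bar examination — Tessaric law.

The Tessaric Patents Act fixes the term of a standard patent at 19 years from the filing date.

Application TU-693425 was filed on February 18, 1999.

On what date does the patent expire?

February 18, 2018

Filing date + 19 years → 18 February 2018.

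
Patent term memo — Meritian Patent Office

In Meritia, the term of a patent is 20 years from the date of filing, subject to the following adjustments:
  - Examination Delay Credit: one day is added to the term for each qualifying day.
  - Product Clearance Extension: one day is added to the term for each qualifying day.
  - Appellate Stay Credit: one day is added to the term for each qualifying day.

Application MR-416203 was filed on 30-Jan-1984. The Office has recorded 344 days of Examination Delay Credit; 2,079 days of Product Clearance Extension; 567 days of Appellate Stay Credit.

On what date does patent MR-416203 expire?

Base term: filing date + 20 years → 30 January 2004.
Examination Delay Credit: +344 days → 8 January 2005.
Product Clearance Extension: +2079 days → 18 September 2010.
Appellate Stay Credit: +567 days → 7 April 2012.

April 7, 2012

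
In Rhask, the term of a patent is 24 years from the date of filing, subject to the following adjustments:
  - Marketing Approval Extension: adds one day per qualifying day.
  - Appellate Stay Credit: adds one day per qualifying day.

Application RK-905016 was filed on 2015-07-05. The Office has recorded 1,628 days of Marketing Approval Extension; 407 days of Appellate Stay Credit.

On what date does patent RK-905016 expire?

2045-01-29

Base term: filing date + 24 years → 5 July 2039.
Marketing Approval Extension: +1628 days → 19 December 2043.
Appellate Stay Credit: +407 days → 29 January 2045.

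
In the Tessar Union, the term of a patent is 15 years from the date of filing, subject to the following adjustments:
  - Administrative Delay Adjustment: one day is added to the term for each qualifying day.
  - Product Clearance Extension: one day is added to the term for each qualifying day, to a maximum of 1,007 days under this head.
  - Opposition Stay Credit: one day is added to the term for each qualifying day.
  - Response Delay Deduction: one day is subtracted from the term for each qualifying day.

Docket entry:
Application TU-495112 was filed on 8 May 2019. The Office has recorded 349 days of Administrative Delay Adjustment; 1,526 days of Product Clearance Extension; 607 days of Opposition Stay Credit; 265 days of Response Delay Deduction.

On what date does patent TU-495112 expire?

Base term: filing date + 15 years → 8 May 2034.
Administrative Delay Adjustment: +349 days → 22 April 2035.
Product Clearance Extension: 1526 days claimed exceeds the 1007-day cap, so +1007 days → 23 January 2038.
Opposition Stay Credit: +607 days → 22 September 2039.
Response Delay Deduction: −265 days → 31 December 2038.

2038-12-31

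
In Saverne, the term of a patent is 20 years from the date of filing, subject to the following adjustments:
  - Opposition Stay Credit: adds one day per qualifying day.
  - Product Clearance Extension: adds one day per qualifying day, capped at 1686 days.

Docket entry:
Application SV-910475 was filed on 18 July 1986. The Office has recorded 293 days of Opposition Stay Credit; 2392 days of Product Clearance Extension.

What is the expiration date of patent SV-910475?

Base term: filing date + 20 years → 18 July 2006.
Opposition Stay Credit: +293 days → 7 May 2007.
Product Clearance Extension: 2392 days claimed exceeds the 1686-day cap, so +1686 days → 18 December 2011.

2011-12-18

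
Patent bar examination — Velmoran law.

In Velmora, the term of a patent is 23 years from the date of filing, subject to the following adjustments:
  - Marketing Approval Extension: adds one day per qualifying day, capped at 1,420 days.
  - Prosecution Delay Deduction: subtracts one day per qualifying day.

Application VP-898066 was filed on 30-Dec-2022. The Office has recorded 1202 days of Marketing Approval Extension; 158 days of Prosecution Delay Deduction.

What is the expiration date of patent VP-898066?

November 8, 2048

Base term: filing date + 23 years → 30 December 2045.
Marketing Approval Extension: 1202 days (within the 1420-day cap) → +1202 days → 15 April 2049.
Prosecution Delay Deduction: −158 days → 8 November 2048.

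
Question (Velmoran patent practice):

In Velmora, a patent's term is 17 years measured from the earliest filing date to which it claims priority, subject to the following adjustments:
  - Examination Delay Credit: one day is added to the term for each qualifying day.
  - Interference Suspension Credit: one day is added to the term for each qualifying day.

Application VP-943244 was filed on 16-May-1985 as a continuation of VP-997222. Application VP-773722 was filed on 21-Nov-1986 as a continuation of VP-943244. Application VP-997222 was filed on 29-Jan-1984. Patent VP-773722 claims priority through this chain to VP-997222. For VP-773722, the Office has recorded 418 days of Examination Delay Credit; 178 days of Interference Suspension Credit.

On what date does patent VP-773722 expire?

September 17, 2002

Earliest priority filing: 29 January 1984.
Base term: 29 January 1984 + 17 years → 29 January 2001.
Examination Delay Credit: +418 days → 23 March 2002.
Interference Suspension Credit: +178 days → 17 September 2002.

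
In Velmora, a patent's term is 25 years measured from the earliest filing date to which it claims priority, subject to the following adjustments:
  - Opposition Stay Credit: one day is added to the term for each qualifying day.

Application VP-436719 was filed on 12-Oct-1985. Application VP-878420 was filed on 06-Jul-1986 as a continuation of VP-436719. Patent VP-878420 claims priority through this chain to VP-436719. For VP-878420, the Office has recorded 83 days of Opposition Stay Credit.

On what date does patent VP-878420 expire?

2011-01-03

Earliest priority filing: 12 October 1985.
Base term: 12 October 1985 + 25 years → 12 October 2010.
Opposition Stay Credit: +83 days → 3 January 2011.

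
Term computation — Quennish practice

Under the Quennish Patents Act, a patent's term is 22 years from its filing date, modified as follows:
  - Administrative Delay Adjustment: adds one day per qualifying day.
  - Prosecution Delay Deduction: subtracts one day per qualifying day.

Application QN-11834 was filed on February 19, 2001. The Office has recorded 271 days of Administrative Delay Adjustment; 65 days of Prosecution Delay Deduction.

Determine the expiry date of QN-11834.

2023-09-13

Base term: filing date + 22 years → 19 February 2023.
Administrative Delay Adjustment: +271 days → 17 November 2023.
Prosecution Delay Deduction: −65 days → 13 September 2023.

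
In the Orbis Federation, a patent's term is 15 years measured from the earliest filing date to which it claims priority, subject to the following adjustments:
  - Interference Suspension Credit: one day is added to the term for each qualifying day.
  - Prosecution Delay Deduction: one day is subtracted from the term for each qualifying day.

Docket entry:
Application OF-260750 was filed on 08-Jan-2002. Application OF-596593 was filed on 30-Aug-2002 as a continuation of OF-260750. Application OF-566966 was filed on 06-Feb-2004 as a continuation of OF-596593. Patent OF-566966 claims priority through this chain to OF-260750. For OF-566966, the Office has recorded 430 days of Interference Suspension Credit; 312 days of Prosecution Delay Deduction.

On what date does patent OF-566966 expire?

Earliest priority filing: 8 January 2002.
Base term: 8 January 2002 + 15 years → 8 January 2017.
Interference Suspension Credit: +430 days → 14 March 2018.
Prosecution Delay Deduction: −312 days → 6 May 2017.

May 6, 2017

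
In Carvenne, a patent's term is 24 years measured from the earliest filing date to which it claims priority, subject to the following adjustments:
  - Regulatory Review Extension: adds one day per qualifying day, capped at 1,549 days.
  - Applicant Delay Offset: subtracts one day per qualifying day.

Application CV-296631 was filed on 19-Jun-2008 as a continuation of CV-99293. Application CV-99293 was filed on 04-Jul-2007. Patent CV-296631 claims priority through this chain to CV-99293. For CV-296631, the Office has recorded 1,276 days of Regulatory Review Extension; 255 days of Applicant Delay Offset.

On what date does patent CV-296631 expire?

Earliest priority filing: 4 July 2007.
Base term: 4 July 2007 + 24 years → 4 July 2031.
Regulatory Review Extension: 1276 days (within the 1549-day cap) → +1276 days → 31 December 2034.
Applicant Delay Offset: −255 days → 20 April 2034.

2034-04-20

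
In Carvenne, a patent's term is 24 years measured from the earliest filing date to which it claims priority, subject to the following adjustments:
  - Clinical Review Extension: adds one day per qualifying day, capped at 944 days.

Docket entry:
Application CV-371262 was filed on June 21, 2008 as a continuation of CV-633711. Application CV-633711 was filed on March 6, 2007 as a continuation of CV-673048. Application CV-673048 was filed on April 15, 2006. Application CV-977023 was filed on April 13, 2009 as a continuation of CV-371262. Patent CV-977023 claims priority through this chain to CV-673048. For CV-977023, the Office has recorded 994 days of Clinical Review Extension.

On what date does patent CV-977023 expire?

Earliest priority filing: 15 April 2006.
Base term: 15 April 2006 + 24 years → 15 April 2030.
Clinical Review Extension: 994 days claimed exceeds the 944-day cap, so +944 days → 14 November 2032.

2032-11-14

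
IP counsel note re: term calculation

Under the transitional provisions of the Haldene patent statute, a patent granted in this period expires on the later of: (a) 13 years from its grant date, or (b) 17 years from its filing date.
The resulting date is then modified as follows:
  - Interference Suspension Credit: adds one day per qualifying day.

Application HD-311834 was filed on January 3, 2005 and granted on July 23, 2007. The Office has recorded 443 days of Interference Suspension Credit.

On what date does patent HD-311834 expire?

March 22, 2023

(a) grant + 13 years → 23 July 2020.
(b) filing + 17 years → 3 January 2022.
Later of the two: 3 January 2022.
Interference Suspension Credit: +443 days → 22 March 2023.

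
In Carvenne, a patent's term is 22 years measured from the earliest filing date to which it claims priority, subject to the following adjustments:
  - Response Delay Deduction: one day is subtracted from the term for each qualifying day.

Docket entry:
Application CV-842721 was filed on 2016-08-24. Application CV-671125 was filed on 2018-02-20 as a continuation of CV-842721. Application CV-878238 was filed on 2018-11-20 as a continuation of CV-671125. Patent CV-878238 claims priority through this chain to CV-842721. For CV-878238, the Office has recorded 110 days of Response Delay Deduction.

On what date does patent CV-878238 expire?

Earliest priority filing: 24 August 2016.
Base term: 24 August 2016 + 22 years → 24 August 2038.
Response Delay Deduction: −110 days → 6 May 2038.

2038-05-06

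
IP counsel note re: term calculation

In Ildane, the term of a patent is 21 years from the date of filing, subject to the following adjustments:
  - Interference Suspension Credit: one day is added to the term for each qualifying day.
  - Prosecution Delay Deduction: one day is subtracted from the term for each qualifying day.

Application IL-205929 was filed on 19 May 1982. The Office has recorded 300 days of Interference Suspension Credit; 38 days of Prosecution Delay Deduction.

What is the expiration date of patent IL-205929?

Base term: filing date + 21 years → 19 May 2003.
Interference Suspension Credit: +300 days → 14 March 2004.
Prosecution Delay Deduction: −38 days → 5 February 2004.

2004-02-05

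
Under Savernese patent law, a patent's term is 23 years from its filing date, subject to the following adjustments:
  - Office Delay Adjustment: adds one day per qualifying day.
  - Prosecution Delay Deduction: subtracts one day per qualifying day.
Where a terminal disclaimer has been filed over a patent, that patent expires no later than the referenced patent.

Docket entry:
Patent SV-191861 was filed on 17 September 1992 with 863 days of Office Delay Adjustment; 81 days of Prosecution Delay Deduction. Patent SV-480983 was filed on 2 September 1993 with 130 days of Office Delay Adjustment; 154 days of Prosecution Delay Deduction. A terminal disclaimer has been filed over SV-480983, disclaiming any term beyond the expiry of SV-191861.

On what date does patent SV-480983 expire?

Natural term of SV-480983:
  Base: filing + 23 years → 2 September 2016.
  Office Delay Adjustment: +130 days → 10 January 2017.
  Prosecution Delay Deduction: −154 days → 9 August 2016.
Expiry of referenced patent SV-191861:
  Base: filing + 23 years → 17 September 2015.
  Office Delay Adjustment: +863 days → 27 January 2018.
  Prosecution Delay Deduction: −81 days → 7 November 2017.
Terminal disclaimer: SV-480983 expires on the earlier of 9 August 2016 and 7 November 2017.

August 9, 2016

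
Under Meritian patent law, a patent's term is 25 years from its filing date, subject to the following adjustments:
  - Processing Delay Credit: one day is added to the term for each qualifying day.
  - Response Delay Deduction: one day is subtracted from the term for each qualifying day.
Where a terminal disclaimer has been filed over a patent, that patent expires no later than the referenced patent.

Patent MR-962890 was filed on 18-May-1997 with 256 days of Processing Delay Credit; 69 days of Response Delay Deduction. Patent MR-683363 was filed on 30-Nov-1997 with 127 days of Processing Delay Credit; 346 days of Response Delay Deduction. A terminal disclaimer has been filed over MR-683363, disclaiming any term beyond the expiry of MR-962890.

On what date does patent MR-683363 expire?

April 25, 2022

Natural term of MR-683363:
  Base: filing + 25 years → 30 November 2022.
  Processing Delay Credit: +127 days → 6 April 2023.
  Response Delay Deduction: −346 days → 25 April 2022.
Expiry of referenced patent MR-962890:
  Base: filing + 25 years → 18 May 2022.
  Processing Delay Credit: +256 days → 29 January 2023.
  Response Delay Deduction: −69 days → 21 November 2022.
Terminal disclaimer: MR-683363 expires on the earlier of 25 April 2022 and 21 November 2022.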